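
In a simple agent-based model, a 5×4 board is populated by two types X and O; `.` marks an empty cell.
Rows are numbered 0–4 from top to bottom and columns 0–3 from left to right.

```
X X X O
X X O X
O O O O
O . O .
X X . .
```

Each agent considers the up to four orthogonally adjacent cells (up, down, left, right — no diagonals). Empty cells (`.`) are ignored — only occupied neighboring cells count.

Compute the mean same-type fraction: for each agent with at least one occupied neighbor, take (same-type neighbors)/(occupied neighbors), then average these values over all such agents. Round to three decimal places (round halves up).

0.599

Row 0: (0,0)X 2/2 · (0,1)X 3/3 · (0,2)X 1/3 · (0,3)O 0/2
Row 1: (1,0)X 2/3 · (1,1)X 2/4 · (1,2)O 1/4 · (1,3)X 0/3
Row 2: (2,0)O 2/3 · (2,1)O 2/3 · (2,2)O 4/4 · (2,3)O 1/2
Row 3: (3,0)O 1/2 · (3,2)O 1/1
Row 4: (4,0)X 1/2 · (4,1)X 1/1
Sum over 16 agents: 2/2 + 3/3 + 1/3 + 0/2 + 2/3 + 2/4 + 1/4 + 0/3 + 2/3 + 2/3 + 4/4 + 1/2 + 1/2 + 1/1 + 1/2 + 1/1 = 115/12; mean = 115/12 ÷ 16 = 115/192 = 0.598958… → 0.599.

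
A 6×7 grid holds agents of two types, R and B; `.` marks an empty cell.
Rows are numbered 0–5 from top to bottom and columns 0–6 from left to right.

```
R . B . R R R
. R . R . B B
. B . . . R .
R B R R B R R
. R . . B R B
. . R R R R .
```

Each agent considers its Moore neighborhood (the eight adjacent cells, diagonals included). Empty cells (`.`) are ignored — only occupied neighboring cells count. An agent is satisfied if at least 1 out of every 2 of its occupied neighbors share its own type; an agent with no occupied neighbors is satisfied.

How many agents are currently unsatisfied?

13

Row 0: (0,0)R 1/1 satisfied · (0,2)B 0/2 not · (0,4)R 2/3 satisfied · (0,5)R 2/4 satisfied · (0,6)R 1/3 not
Row 1: (1,1)R 1/3 not · (1,3)R 1/2 satisfied · (1,5)B 1/5 not · (1,6)B 1/4 not
Row 2: (2,1)B 1/4 not · (2,5)R 2/5 not
Row 3: (3,0)R 1/3 not · (3,1)B 1/4 not · (3,2)R 2/4 satisfied · (3,3)R 1/3 not · (3,4)B 1/5 not · (3,5)R 3/6 satisfied · (3,6)R 3/4 satisfied
Row 4: (4,1)R 3/4 satisfied · (4,4)B 1/7 not · (4,5)R 4/7 satisfied · (4,6)B 0/4 not
Row 5: (5,2)R 2/2 satisfied · (5,3)R 2/3 satisfied · (5,4)R 3/4 satisfied · (5,5)R 2/4 satisfied
Unsatisfied: (0,2), (0,6), (1,1), (1,5), (1,6), (2,1), (2,5), (3,0), (3,1), (3,3), (3,4), (4,4), (4,6) — 13 in total.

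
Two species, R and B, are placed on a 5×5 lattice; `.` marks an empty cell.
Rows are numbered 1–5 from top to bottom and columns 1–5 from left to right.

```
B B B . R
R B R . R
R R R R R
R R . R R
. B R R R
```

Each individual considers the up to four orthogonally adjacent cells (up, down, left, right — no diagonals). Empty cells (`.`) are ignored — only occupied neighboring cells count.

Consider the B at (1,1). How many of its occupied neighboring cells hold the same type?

Occupied neighbors of (1,1): (2,1)=R, (1,2)=B.
Same type (B): 1 of 2.

1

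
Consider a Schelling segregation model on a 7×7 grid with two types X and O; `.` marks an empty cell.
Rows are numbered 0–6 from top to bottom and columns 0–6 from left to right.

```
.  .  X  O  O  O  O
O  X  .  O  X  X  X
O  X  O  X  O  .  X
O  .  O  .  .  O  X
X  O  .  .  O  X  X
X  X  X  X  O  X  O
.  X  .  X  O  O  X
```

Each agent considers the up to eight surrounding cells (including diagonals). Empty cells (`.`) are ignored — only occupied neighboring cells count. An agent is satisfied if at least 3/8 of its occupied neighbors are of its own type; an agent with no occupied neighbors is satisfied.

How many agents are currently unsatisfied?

10

(0,2)X 1/3 unhappy
(0,3)O 2/4 ok
(0,4)O 3/5 ok
(0,5)O 2/5 ok
(0,6)O 1/3 unhappy
(1,0)O 1/3 unhappy
(1,1)X 2/5 ok
(1,3)O 4/7 ok
(1,4)X 2/7 unhappy
(1,5)X 3/7 ok
(1,6)X 2/4 ok
(2,0)O 2/4 ok
(2,1)X 1/6 unhappy
(2,2)O 2/5 ok
(2,3)X 1/5 unhappy
(2,4)O 2/5 ok
(2,6)X 3/4 ok
(3,0)O 2/4 ok
(3,2)O 2/4 ok
(3,5)O 2/6 unhappy
(3,6)X 3/4 ok
(4,0)X 2/4 ok
(4,1)O 2/6 unhappy
(4,4)O 2/5 ok
(4,5)X 3/7 ok
(4,6)X 3/5 ok
(5,0)X 3/4 ok
(5,1)X 4/5 ok
(5,2)X 4/5 ok
(5,3)X 2/5 ok
(5,4)O 3/7 ok
(5,5)X 3/8 ok
(5,6)O 1/5 unhappy
(6,1)X 3/3 ok
(6,3)X 2/4 ok
(6,4)O 2/5 ok
(6,5)O 3/5 ok
(6,6)X 1/3 unhappy
Unsatisfied: (0,2), (0,6), (1,0), (1,4), (2,1), (2,3), (3,5), (4,1), (5,6), (6,6) — 10 in total.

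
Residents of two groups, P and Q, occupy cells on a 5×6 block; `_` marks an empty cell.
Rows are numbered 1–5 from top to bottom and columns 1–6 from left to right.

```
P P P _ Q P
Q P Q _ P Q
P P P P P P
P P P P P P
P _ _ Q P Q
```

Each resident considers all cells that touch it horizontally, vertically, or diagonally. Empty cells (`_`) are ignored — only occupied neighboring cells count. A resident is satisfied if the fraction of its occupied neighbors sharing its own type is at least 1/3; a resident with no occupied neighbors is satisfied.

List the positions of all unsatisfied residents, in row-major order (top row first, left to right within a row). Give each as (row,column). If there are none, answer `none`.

(1,1)P 2/3 ✓
(1,2)P 3/5 ✓
(1,3)P 2/3 ✓
(1,5)Q 1/3 ✓
(1,6)P 1/3 ✓
(2,1)Q 0/5 ✗
(2,2)P 6/8 ✓
(2,3)Q 0/6 ✗
(2,5)P 4/6 ✓
(2,6)Q 1/5 ✗
(3,1)P 4/5 ✓
(3,2)P 6/8 ✓
(3,3)P 6/7 ✓
(3,4)P 6/7 ✓
(3,5)P 6/7 ✓
(3,6)P 4/5 ✓
(4,1)P 4/4 ✓
(4,2)P 6/6 ✓
(4,3)P 5/6 ✓
(4,4)P 6/7 ✓
(4,5)P 6/8 ✓
(4,6)P 4/5 ✓
(5,1)P 2/2 ✓
(5,4)Q 0/4 ✗
(5,5)P 3/5 ✓
(5,6)Q 0/3 ✗

(2,1), (2,3), (2,6), (5,4), (5,6)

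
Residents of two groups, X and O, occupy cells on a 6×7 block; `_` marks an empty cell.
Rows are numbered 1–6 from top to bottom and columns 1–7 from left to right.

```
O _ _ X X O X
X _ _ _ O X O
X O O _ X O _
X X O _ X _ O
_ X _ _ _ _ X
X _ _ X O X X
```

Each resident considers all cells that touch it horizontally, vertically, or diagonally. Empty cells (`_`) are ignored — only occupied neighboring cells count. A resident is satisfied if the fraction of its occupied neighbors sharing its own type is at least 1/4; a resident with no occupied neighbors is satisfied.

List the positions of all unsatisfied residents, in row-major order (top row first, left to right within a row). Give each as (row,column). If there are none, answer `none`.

(1,1)O 0/1 unhappy
(1,4)X 1/2 ok
(1,5)X 2/4 ok
(1,6)O 2/5 ok
(1,7)X 1/3 ok
(2,1)X 1/3 ok
(2,5)O 2/6 ok
(2,6)X 3/7 ok
(2,7)O 2/4 ok
(3,1)X 3/4 ok
(3,2)O 2/6 ok
(3,3)O 2/3 ok
(3,5)X 2/4 ok
(3,6)O 3/6 ok
(4,1)X 3/4 ok
(4,2)X 3/6 ok
(4,3)O 2/4 ok
(4,5)X 1/2 ok
(4,7)O 1/2 ok
(5,2)X 3/4 ok
(5,7)X 2/3 ok
(6,1)X 1/1 ok
(6,4)X 0/1 unhappy
(6,5)O 0/2 unhappy
(6,6)X 2/3 ok
(6,7)X 2/2 ok

(1,1), (6,4), (6,5)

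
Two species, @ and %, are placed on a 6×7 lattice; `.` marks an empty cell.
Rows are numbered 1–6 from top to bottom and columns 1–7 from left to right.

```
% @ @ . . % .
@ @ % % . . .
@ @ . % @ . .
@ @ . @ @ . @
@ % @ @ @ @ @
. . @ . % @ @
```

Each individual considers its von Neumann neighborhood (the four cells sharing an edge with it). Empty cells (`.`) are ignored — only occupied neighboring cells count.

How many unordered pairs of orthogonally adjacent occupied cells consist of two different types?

Scan each occupied cell's neighbors to the right and below so each pair is counted once.
From row 1: 3 unlike of 5 pairs (running 3/5).
From row 2: 1 unlike of 6 pairs (running 4/11).
From row 3: 2 unlike of 6 pairs (running 6/17).
From row 4: 1 unlike of 7 pairs (running 7/24).
From row 5: 3 unlike of 10 pairs (running 10/34).
From row 6: 1 unlike of 2 pairs (running 11/36).
Total adjacent occupied pairs: 36; unlike-type pairs: 11.

11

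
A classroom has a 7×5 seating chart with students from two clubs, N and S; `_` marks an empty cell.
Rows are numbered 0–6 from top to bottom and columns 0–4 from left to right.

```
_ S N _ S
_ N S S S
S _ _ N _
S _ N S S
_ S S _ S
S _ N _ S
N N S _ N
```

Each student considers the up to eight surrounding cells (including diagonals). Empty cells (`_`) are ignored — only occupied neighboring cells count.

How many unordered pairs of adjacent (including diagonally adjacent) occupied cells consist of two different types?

Scan each occupied cell's neighbors to the right and below (and the two forward diagonals) so each pair is counted once.
Row 0: S(0,1)–N(0,2)≠ S(0,1)–N(1,1)≠ S(0,1)–S(1,2)= N(0,2)–S(1,2)≠ N(0,2)–S(1,3)≠ N(0,2)–N(1,1)= S(0,4)–S(1,4)= S(0,4)–S(1,3)=  → 4/8 unlike.
Row 1: N(1,1)–S(1,2)≠ N(1,1)–S(2,0)≠ S(1,2)–S(1,3)= S(1,2)–N(2,3)≠ S(1,3)–S(1,4)= S(1,3)–N(2,3)≠ S(1,4)–N(2,3)≠  → 5/7 unlike.
Row 2: S(2,0)–S(3,0)= N(2,3)–S(3,3)≠ N(2,3)–S(3,4)≠ N(2,3)–N(3,2)=  → 2/4 unlike.
Row 3: S(3,0)–S(4,1)= N(3,2)–S(3,3)≠ N(3,2)–S(4,2)≠ N(3,2)–S(4,1)≠ S(3,3)–S(3,4)= S(3,3)–S(4,4)= S(3,3)–S(4,2)= S(3,4)–S(4,4)=  → 3/8 unlike.
Row 4: S(4,1)–S(4,2)= S(4,1)–N(5,2)≠ S(4,1)–S(5,0)= S(4,2)–N(5,2)≠ S(4,4)–S(5,4)=  → 2/5 unlike.
Row 5: S(5,0)–N(6,0)≠ S(5,0)–N(6,1)≠ N(5,2)–S(6,2)≠ N(5,2)–N(6,1)= S(5,4)–N(6,4)≠  → 4/5 unlike.
Row 6: N(6,0)–N(6,1)= N(6,1)–S(6,2)≠  → 1/2 unlike.
Total adjacent occupied pairs: 39; unlike-type pairs: 21.

21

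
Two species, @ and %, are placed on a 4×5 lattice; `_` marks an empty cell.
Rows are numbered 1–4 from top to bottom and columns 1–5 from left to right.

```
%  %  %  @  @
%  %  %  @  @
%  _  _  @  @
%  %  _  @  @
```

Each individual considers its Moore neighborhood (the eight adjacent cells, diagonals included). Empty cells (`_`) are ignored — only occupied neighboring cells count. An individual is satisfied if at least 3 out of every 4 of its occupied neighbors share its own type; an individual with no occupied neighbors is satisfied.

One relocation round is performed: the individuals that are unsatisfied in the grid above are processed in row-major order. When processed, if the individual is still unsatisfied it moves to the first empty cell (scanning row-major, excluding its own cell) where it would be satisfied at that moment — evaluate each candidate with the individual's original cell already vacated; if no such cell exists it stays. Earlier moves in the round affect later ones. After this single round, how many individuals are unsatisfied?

Initially unsatisfied (in order): (1,3), (1,4), (2,3), (2,4).
  (1,3) → (3,2).
  (1,4): now satisfied by earlier moves; stays.
  (2,3): no empty cell satisfies it; stays.
  (2,4): now satisfied by earlier moves; stays.
Resulting grid:
% % _ @ @
% % % @ @
% % _ @ @
% % _ @ @
Unsatisfied now: (2,3).

1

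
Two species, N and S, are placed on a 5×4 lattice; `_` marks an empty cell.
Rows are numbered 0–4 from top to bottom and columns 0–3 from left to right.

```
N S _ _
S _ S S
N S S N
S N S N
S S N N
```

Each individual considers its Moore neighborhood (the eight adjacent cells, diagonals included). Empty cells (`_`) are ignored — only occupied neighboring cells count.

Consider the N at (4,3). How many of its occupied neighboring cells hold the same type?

2

Occupied neighbors of (4,3): (3,2)=S, (3,3)=N, (4,2)=N.
Same type (N): 2 of 3.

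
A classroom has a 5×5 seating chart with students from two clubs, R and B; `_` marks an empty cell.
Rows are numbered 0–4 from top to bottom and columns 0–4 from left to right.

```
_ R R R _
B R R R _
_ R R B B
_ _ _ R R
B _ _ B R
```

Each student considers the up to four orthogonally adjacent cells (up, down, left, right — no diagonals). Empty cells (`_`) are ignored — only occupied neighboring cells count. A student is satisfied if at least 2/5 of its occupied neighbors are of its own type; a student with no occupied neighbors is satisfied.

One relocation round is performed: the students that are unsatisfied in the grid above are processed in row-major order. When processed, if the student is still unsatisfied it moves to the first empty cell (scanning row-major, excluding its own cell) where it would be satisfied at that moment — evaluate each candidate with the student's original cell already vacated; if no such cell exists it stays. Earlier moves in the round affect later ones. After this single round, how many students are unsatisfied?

Initially unsatisfied (in order): (1,0), (2,3), (3,3), (4,3).
  (1,0) → (1,4).
  (2,3) → (0,4).
  (3,3): now satisfied by earlier moves; stays.
  (4,3) → (3,0).
Resulting grid:
_ R R R B
_ R R R B
_ R R _ B
B _ _ R R
B _ _ _ R
All satisfied now.

0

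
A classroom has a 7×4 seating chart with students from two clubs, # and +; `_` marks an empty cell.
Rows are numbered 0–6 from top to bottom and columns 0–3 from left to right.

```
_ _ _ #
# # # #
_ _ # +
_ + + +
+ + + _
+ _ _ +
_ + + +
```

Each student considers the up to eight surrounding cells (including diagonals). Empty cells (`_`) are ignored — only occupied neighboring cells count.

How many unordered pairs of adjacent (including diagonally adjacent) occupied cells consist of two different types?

Scan each occupied cell's neighbors to the right and below (and the two forward diagonals) so each pair is counted once.
From row 0: 0 unlike of 2 pairs (running 0/2).
From row 1: 2 unlike of 8 pairs (running 2/10).
From row 2: 4 unlike of 6 pairs (running 6/16).
From row 3: 0 unlike of 8 pairs (running 6/24).
From row 4: 0 unlike of 5 pairs (running 6/29).
From row 5: 0 unlike of 3 pairs (running 6/32).
From row 6: 0 unlike of 2 pairs (running 6/34).
Total adjacent occupied pairs: 34; unlike-type pairs: 6.

6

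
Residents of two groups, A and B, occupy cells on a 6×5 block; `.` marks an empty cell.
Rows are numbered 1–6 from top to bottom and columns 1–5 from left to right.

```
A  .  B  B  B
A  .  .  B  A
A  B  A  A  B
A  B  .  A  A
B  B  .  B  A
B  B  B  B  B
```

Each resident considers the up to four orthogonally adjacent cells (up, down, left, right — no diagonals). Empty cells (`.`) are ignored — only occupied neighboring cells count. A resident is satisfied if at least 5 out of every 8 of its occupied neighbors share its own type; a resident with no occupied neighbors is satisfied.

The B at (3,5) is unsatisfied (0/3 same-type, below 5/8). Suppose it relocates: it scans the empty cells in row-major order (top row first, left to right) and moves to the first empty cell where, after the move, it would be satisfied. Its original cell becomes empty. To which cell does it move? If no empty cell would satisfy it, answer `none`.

(2,3)

Vacating (3,5). Empty cells in order:
  (1,2): 1/2 same-type → still unsatisfied.
  (2,2): 1/2 same-type → still unsatisfied.
  (2,3): 2/3 same-type → satisfied — stop here.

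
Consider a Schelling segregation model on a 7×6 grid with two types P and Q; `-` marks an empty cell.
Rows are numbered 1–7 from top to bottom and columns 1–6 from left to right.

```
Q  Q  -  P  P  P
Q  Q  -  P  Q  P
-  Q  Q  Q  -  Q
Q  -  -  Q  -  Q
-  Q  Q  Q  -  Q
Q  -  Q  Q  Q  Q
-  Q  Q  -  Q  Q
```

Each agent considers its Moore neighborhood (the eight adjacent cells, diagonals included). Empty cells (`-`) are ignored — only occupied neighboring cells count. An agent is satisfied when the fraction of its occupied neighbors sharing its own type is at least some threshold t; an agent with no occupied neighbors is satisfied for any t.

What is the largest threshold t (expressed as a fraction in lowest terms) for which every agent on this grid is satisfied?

2/7

Row 1: (1,1)Q 3/3 · (1,2)Q 3/3 · (1,4)P 2/3 · (1,5)P 4/5 · (1,6)P 2/3
Row 2: (2,1)Q 4/4 · (2,2)Q 5/5 · (2,4)P 2/5 · (2,5)Q 2/7 · (2,6)P 2/4
Row 3: (3,2)Q 4/4 · (3,3)Q 4/5 · (3,4)Q 3/4 · (3,6)Q 2/3
Row 4: (4,1)Q 2/2 · (4,4)Q 4/4 · (4,6)Q 2/2
Row 5: (5,2)Q 4/4 · (5,3)Q 5/5 · (5,4)Q 5/5 · (5,6)Q 3/3
Row 6: (6,1)Q 2/2 · (6,3)Q 6/6 · (6,4)Q 6/6 · (6,5)Q 6/6 · (6,6)Q 4/4
Row 7: (7,2)Q 3/3 · (7,3)Q 3/3 · (7,5)Q 4/4 · (7,6)Q 3/3
The smallest same-type fraction is 2/7 at (2,5), which reduces to 2/7. Any threshold above that leaves this agent unsatisfied.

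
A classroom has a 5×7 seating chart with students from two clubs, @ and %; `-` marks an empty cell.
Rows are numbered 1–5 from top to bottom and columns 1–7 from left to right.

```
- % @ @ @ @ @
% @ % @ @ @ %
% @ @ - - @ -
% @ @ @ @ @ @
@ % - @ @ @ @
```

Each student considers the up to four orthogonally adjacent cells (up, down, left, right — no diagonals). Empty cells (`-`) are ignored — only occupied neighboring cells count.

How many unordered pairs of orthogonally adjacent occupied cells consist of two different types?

Scan each occupied cell's neighbors to the right and below so each pair is counted once.
Row 1: %(1,2)–@(1,3)≠ %(1,2)–@(2,2)≠ @(1,3)–@(1,4)= @(1,3)–%(2,3)≠ @(1,4)–@(1,5)= @(1,4)–@(2,4)= @(1,5)–@(1,6)= @(1,5)–@(2,5)= @(1,6)–@(1,7)= @(1,6)–@(2,6)= @(1,7)–%(2,7)≠  → 4/11 unlike.
Row 2: %(2,1)–@(2,2)≠ %(2,1)–%(3,1)= @(2,2)–%(2,3)≠ @(2,2)–@(3,2)= %(2,3)–@(2,4)≠ %(2,3)–@(3,3)≠ @(2,4)–@(2,5)= @(2,5)–@(2,6)= @(2,6)–%(2,7)≠ @(2,6)–@(3,6)=  → 5/10 unlike.
Row 3: %(3,1)–@(3,2)≠ %(3,1)–%(4,1)= @(3,2)–@(3,3)= @(3,2)–@(4,2)= @(3,3)–@(4,3)= @(3,6)–@(4,6)=  → 1/6 unlike.
Row 4: %(4,1)–@(4,2)≠ %(4,1)–@(5,1)≠ @(4,2)–@(4,3)= @(4,2)–%(5,2)≠ @(4,3)–@(4,4)= @(4,4)–@(4,5)= @(4,4)–@(5,4)= @(4,5)–@(4,6)= @(4,5)–@(5,5)= @(4,6)–@(4,7)= @(4,6)–@(5,6)= @(4,7)–@(5,7)=  → 3/12 unlike.
Row 5: @(5,1)–%(5,2)≠ @(5,4)–@(5,5)= @(5,5)–@(5,6)= @(5,6)–@(5,7)=  → 1/4 unlike.
Total adjacent occupied pairs: 43; unlike-type pairs: 14.

14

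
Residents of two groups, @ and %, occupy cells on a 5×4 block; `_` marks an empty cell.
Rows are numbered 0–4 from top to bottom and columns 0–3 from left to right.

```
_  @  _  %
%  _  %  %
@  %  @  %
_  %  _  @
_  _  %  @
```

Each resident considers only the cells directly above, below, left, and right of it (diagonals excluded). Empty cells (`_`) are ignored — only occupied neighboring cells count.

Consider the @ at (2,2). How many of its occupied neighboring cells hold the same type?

Occupied neighbors of (2,2): (1,2)=%, (2,1)=%, (2,3)=%.
Same type (@): 0 of 3.

0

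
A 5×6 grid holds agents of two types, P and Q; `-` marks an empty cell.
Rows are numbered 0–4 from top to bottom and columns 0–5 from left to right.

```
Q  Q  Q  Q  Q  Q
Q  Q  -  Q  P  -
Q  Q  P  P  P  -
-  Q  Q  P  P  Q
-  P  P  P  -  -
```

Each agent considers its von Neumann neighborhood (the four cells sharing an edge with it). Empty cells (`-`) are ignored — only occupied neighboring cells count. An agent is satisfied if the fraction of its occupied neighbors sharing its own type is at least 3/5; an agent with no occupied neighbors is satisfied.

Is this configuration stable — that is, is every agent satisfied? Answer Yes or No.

Row 0: (0,0)Q 2/2 ✓ · (0,1)Q 3/3 ✓ · (0,2)Q 2/2 ✓ · (0,3)Q 3/3 ✓ · (0,4)Q 2/3 ✓ · (0,5)Q 1/1 ✓
Row 1: (1,0)Q 3/3 ✓ · (1,1)Q 3/3 ✓ · (1,3)Q 1/3 ✗ · (1,4)P 1/3 ✗
Row 2: (2,0)Q 2/2 ✓ · (2,1)Q 3/4 ✓ · (2,2)P 1/3 ✗ · (2,3)P 3/4 ✓ · (2,4)P 3/3 ✓
Row 3: (3,1)Q 2/3 ✓ · (3,2)Q 1/4 ✗ · (3,3)P 3/4 ✓ · (3,4)P 2/3 ✓ · (3,5)Q 0/1 ✗
Row 4: (4,1)P 1/2 ✗ · (4,2)P 2/3 ✓ · (4,3)P 2/2 ✓
For instance (1,3) has only 1/3 same-type neighbors, below 3/5.

No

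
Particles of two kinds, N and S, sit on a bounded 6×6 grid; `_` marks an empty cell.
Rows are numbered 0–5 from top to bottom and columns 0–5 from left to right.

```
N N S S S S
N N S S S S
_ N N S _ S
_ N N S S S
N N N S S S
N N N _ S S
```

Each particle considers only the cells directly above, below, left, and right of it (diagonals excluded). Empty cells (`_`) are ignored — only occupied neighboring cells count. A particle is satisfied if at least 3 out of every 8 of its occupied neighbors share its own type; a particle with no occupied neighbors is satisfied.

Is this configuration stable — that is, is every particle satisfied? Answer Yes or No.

(0,0)N 2/2 ok
(0,1)N 2/3 ok
(0,2)S 2/3 ok
(0,3)S 3/3 ok
(0,4)S 3/3 ok
(0,5)S 2/2 ok
(1,0)N 2/2 ok
(1,1)N 3/4 ok
(1,2)S 2/4 ok
(1,3)S 4/4 ok
(1,4)S 3/3 ok
(1,5)S 3/3 ok
(2,1)N 3/3 ok
(2,2)N 2/4 ok
(2,3)S 2/3 ok
(2,5)S 2/2 ok
(3,1)N 3/3 ok
(3,2)N 3/4 ok
(3,3)S 3/4 ok
(3,4)S 3/3 ok
(3,5)S 3/3 ok
(4,0)N 2/2 ok
(4,1)N 4/4 ok
(4,2)N 3/4 ok
(4,3)S 2/3 ok
(4,4)S 4/4 ok
(4,5)S 3/3 ok
(5,0)N 2/2 ok
(5,1)N 3/3 ok
(5,2)N 2/2 ok
(5,4)S 2/2 ok
(5,5)S 2/2 ok
All meet the threshold, so the configuration is stable.

Yes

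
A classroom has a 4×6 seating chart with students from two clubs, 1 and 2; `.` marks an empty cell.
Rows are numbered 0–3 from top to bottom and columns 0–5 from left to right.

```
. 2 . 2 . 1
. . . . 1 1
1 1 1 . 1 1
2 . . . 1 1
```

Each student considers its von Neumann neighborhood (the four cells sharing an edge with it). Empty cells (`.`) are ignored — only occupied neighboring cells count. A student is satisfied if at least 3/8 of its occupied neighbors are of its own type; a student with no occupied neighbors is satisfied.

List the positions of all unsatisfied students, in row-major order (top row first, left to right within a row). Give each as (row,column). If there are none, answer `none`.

Row 0: (0,1)2 0/0 ✓ · (0,3)2 0/0 ✓ · (0,5)1 1/1 ✓
Row 1: (1,4)1 2/2 ✓ · (1,5)1 3/3 ✓
Row 2: (2,0)1 1/2 ✓ · (2,1)1 2/2 ✓ · (2,2)1 1/1 ✓ · (2,4)1 3/3 ✓ · (2,5)1 3/3 ✓
Row 3: (3,0)2 0/1 ✗ · (3,4)1 2/2 ✓ · (3,5)1 2/2 ✓

(3,0)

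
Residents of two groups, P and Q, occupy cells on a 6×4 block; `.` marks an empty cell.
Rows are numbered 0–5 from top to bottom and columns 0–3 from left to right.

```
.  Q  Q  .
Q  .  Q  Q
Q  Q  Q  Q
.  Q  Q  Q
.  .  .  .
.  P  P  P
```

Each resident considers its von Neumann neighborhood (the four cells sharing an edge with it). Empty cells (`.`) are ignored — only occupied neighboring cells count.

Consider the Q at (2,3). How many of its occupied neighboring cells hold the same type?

3

Occupied neighbors of (2,3): (1,3)=Q, (3,3)=Q, (2,2)=Q.
Same type (Q): 3 of 3.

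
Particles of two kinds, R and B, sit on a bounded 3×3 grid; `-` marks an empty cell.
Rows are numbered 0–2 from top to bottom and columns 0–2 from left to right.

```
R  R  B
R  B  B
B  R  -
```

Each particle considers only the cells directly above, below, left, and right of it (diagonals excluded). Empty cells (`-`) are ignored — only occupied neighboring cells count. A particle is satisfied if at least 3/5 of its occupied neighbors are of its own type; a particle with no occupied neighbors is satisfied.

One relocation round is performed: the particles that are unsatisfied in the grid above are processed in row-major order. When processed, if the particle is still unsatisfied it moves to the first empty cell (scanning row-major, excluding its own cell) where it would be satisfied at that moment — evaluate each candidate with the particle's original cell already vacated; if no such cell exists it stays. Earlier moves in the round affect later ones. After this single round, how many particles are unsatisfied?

Initially unsatisfied (in order): (0,1), (0,2), (1,0), (1,1), (2,0), (2,1).
  (0,1): no empty cell satisfies it; stays.
  (0,2): no empty cell satisfies it; stays.
  (1,0): no empty cell satisfies it; stays.
  (1,1): no empty cell satisfies it; stays.
  (2,0): no empty cell satisfies it; stays.
  (2,1): no empty cell satisfies it; stays.
Resulting grid:
R R B
R B B
B R -
Unsatisfied now: (0,1), (0,2), (1,0), (1,1), (2,0), (2,1).

6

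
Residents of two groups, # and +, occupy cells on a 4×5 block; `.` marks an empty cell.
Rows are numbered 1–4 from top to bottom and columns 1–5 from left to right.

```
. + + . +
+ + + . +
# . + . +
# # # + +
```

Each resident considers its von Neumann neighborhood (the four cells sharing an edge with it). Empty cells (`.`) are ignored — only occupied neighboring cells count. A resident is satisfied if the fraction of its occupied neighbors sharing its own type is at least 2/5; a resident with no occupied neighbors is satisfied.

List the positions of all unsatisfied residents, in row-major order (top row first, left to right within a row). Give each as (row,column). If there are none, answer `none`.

(1,2)+ 2/2 ✓
(1,3)+ 2/2 ✓
(1,5)+ 1/1 ✓
(2,1)+ 1/2 ✓
(2,2)+ 3/3 ✓
(2,3)+ 3/3 ✓
(2,5)+ 2/2 ✓
(3,1)# 1/2 ✓
(3,3)+ 1/2 ✓
(3,5)+ 2/2 ✓
(4,1)# 2/2 ✓
(4,2)# 2/2 ✓
(4,3)# 1/3 ✗
(4,4)+ 1/2 ✓
(4,5)+ 2/2 ✓

(4,3)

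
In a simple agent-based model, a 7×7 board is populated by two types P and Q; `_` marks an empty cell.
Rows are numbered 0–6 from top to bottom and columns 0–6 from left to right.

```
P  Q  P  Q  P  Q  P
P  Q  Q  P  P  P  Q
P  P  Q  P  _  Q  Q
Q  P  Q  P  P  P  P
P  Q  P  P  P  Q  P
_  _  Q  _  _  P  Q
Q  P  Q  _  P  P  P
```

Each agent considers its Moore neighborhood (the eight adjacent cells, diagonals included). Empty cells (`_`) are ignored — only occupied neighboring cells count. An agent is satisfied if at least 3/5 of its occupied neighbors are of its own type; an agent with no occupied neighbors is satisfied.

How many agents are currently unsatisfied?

30

Row 0: (0,0)P 1/3 unhappy · (0,1)Q 2/5 unhappy · (0,2)P 1/5 unhappy · (0,3)Q 1/5 unhappy · (0,4)P 3/5 ok · (0,5)Q 1/5 unhappy · (0,6)P 1/3 unhappy
Row 1: (1,0)P 3/5 ok · (1,1)Q 3/8 unhappy · (1,2)Q 4/8 unhappy · (1,3)P 4/7 unhappy · (1,4)P 4/7 unhappy · (1,5)P 3/7 unhappy · (1,6)Q 3/5 ok
Row 2: (2,0)P 3/5 ok · (2,1)P 3/8 unhappy · (2,2)Q 3/8 unhappy · (2,3)P 4/7 unhappy · (2,5)Q 2/7 unhappy · (2,6)Q 2/5 unhappy
Row 3: (3,0)Q 1/5 unhappy · (3,1)P 4/8 unhappy · (3,2)Q 2/8 unhappy · (3,3)P 5/7 ok · (3,4)P 5/7 ok · (3,5)P 4/7 unhappy · (3,6)P 2/5 unhappy
Row 4: (4,0)P 1/3 unhappy · (4,1)Q 3/6 unhappy · (4,2)P 3/6 unhappy · (4,3)P 4/6 ok · (4,4)P 5/6 ok · (4,5)Q 1/7 unhappy · (4,6)P 3/5 ok
Row 5: (5,2)Q 2/5 unhappy · (5,5)P 5/7 ok · (5,6)Q 1/5 unhappy
Row 6: (6,0)Q 0/1 unhappy · (6,1)P 0/3 unhappy · (6,2)Q 1/2 unhappy · (6,4)P 2/2 ok · (6,5)P 3/4 ok · (6,6)P 2/3 ok
Unsatisfied: (0,0), (0,1), (0,2), (0,3), (0,5), (0,6), (1,1), (1,2), (1,3), (1,4), (1,5), (2,1), (2,2), (2,3), (2,5), (2,6), (3,0), (3,1), (3,2), (3,5), (3,6), (4,0), (4,1), (4,2), (4,5), (5,2), (5,6), (6,0), (6,1), (6,2) — 30 in total.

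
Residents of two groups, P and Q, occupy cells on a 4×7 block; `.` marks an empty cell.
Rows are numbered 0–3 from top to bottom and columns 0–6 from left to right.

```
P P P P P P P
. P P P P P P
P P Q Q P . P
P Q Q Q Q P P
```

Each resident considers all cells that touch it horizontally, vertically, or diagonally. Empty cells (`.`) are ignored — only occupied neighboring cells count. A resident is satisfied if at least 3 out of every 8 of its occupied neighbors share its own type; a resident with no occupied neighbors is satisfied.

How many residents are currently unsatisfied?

Row 0: (0,0)P 2/2 ok · (0,1)P 4/4 ok · (0,2)P 5/5 ok · (0,3)P 5/5 ok · (0,4)P 5/5 ok · (0,5)P 5/5 ok · (0,6)P 3/3 ok
Row 1: (1,1)P 6/7 ok · (1,2)P 6/8 ok · (1,3)P 6/8 ok · (1,4)P 6/7 ok · (1,5)P 7/7 ok · (1,6)P 4/4 ok
Row 2: (2,0)P 3/4 ok · (2,1)P 4/7 ok · (2,2)Q 4/8 ok · (2,3)Q 4/8 ok · (2,4)P 4/7 ok · (2,6)P 4/4 ok
Row 3: (3,0)P 2/3 ok · (3,1)Q 2/5 ok · (3,2)Q 4/5 ok · (3,3)Q 4/5 ok · (3,4)Q 2/4 ok · (3,5)P 3/4 ok · (3,6)P 2/2 ok
Every one meets the threshold.

0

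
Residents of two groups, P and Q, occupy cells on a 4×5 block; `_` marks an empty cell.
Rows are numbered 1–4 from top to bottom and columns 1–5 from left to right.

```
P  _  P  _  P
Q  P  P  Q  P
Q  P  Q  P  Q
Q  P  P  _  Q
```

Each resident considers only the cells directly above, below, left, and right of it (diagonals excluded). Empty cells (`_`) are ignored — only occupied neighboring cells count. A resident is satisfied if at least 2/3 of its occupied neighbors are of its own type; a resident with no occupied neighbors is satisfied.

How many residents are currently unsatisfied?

11

Row 1: (1,1)P 0/1 not · (1,3)P 1/1 satisfied · (1,5)P 1/1 satisfied
Row 2: (2,1)Q 1/3 not · (2,2)P 2/3 satisfied · (2,3)P 2/4 not · (2,4)Q 0/3 not · (2,5)P 1/3 not
Row 3: (3,1)Q 2/3 satisfied · (3,2)P 2/4 not · (3,3)Q 0/4 not · (3,4)P 0/3 not · (3,5)Q 1/3 not
Row 4: (4,1)Q 1/2 not · (4,2)P 2/3 satisfied · (4,3)P 1/2 not · (4,5)Q 1/1 satisfied
Unsatisfied: (1,1), (2,1), (2,3), (2,4), (2,5), (3,2), (3,3), (3,4), (3,5), (4,1), (4,3) — 11 in total.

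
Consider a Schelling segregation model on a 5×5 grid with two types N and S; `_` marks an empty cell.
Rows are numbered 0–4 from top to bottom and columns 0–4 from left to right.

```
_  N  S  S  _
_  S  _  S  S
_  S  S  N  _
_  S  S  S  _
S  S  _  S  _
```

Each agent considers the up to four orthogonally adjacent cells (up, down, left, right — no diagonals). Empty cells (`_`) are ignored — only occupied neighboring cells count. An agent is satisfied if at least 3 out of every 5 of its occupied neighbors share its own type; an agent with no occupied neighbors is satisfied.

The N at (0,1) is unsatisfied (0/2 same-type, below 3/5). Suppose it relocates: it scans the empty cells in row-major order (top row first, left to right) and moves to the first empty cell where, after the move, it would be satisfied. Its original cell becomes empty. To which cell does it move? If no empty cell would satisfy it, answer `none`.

Vacating (0,1). Empty cells in order:
  (0,0): 0/0 same-type → satisfied — stop here.

(0,0)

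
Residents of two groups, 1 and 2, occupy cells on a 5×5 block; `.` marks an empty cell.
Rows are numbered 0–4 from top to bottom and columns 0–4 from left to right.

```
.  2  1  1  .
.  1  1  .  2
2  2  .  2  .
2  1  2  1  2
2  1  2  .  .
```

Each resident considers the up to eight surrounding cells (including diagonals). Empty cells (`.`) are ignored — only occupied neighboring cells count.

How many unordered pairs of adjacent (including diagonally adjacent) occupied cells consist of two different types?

22

Scan each occupied cell's neighbors to the right and below (and the two forward diagonals) so each pair is counted once.
Row 0: 2(0,1)–1(0,2)≠ 2(0,1)–1(1,1)≠ 2(0,1)–1(1,2)≠ 1(0,2)–1(0,3)= 1(0,2)–1(1,2)= 1(0,2)–1(1,1)= 1(0,3)–2(1,4)≠ 1(0,3)–1(1,2)=  → 4/8 unlike.
Row 1: 1(1,1)–1(1,2)= 1(1,1)–2(2,1)≠ 1(1,1)–2(2,0)≠ 1(1,2)–2(2,3)≠ 1(1,2)–2(2,1)≠ 2(1,4)–2(2,3)=  → 4/6 unlike.
Row 2: 2(2,0)–2(2,1)= 2(2,0)–2(3,0)= 2(2,0)–1(3,1)≠ 2(2,1)–1(3,1)≠ 2(2,1)–2(3,2)= 2(2,1)–2(3,0)= 2(2,3)–1(3,3)≠ 2(2,3)–2(3,4)= 2(2,3)–2(3,2)=  → 3/9 unlike.
Row 3: 2(3,0)–1(3,1)≠ 2(3,0)–2(4,0)= 2(3,0)–1(4,1)≠ 1(3,1)–2(3,2)≠ 1(3,1)–1(4,1)= 1(3,1)–2(4,2)≠ 1(3,1)–2(4,0)≠ 2(3,2)–1(3,3)≠ 2(3,2)–2(4,2)= 2(3,2)–1(4,1)≠ 1(3,3)–2(3,4)≠ 1(3,3)–2(4,2)≠  → 9/12 unlike.
Row 4: 2(4,0)–1(4,1)≠ 1(4,1)–2(4,2)≠  → 2/2 unlike.
Total adjacent occupied pairs: 37; unlike-type pairs: 22.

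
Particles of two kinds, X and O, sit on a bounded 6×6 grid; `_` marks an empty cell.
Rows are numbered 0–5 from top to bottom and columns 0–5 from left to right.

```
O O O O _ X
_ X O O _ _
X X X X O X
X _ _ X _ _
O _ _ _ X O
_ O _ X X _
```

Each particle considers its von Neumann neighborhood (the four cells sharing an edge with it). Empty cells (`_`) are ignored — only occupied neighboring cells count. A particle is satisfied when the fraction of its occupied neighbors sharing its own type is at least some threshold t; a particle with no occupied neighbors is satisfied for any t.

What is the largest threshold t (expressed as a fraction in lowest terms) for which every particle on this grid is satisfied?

0/1

Row 0: (0,0)O 1/1 · (0,1)O 2/3 · (0,2)O 3/3 · (0,3)O 2/2 · (0,5)X — no occupied neighbors
Row 1: (1,1)X 1/3 · (1,2)O 2/4 · (1,3)O 2/3
Row 2: (2,0)X 2/2 · (2,1)X 3/3 · (2,2)X 2/3 · (2,3)X 2/4 · (2,4)O 0/2 · (2,5)X 0/1
Row 3: (3,0)X 1/2 · (3,3)X 1/1
Row 4: (4,0)O 0/1 · (4,4)X 1/2 · (4,5)O 0/1
Row 5: (5,1)O — no occupied neighbors · (5,3)X 1/1 · (5,4)X 2/2
The smallest same-type fraction is 0/2 at (2,4), which reduces to 0/1. Any threshold above that leaves this particle unsatisfied.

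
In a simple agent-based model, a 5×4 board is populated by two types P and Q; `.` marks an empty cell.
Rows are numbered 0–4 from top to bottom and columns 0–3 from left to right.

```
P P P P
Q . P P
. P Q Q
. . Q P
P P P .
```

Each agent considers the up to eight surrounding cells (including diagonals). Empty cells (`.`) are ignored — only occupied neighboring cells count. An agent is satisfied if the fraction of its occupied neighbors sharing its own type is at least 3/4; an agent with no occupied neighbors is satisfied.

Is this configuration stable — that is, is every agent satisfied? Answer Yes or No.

No

Row 0: (0,0)P 1/2 ✗ · (0,1)P 3/4 ✓ · (0,2)P 4/4 ✓ · (0,3)P 3/3 ✓
Row 1: (1,0)Q 0/3 ✗ · (1,2)P 5/7 ✗ · (1,3)P 3/5 ✗
Row 2: (2,1)P 1/4 ✗ · (2,2)Q 2/6 ✗ · (2,3)Q 2/5 ✗
Row 3: (3,2)Q 2/6 ✗ · (3,3)P 1/4 ✗
Row 4: (4,0)P 1/1 ✓ · (4,1)P 2/3 ✗ · (4,2)P 2/3 ✗
For instance (0,0) has only 1/2 same-type neighbors, below 3/4.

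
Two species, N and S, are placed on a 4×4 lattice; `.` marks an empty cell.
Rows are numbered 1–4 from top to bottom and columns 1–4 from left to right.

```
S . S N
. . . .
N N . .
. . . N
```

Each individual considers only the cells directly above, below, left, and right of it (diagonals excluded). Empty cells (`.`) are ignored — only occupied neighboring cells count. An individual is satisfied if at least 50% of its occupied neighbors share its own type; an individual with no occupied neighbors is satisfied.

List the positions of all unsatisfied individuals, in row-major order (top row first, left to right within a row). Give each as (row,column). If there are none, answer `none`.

Row 1: (1,1)S 0/0 ok · (1,3)S 0/1 unhappy · (1,4)N 0/1 unhappy
Row 3: (3,1)N 1/1 ok · (3,2)N 1/1 ok
Row 4: (4,4)N 0/0 ok

(1,3), (1,4)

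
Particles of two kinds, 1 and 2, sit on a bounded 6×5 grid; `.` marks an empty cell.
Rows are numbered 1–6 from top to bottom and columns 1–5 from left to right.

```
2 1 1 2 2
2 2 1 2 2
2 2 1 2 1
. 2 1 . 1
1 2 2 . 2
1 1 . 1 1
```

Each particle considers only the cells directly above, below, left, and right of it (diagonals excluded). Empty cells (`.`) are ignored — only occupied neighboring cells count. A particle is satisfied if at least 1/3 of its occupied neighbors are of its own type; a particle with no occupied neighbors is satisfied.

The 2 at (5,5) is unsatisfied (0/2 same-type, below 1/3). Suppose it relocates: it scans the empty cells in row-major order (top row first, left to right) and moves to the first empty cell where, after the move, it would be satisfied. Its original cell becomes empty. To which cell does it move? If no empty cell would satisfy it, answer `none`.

Vacating (5,5). Empty cells in order:
  (4,1): 2/3 same-type → satisfied — stop here.

(4,1)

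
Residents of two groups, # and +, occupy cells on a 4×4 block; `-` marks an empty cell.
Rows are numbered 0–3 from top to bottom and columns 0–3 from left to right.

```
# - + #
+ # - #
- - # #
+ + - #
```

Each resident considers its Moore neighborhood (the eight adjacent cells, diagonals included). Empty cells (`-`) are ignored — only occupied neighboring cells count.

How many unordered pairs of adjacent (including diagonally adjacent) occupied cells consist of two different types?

Scan each occupied cell's neighbors to the right and below (and the two forward diagonals) so each pair is counted once.
Row 0: #(0,0)–+(1,0)≠ #(0,0)–#(1,1)= +(0,2)–#(0,3)≠ +(0,2)–#(1,3)≠ +(0,2)–#(1,1)≠ #(0,3)–#(1,3)=  → 4/6 unlike.
Row 1: +(1,0)–#(1,1)≠ #(1,1)–#(2,2)= #(1,3)–#(2,3)= #(1,3)–#(2,2)=  → 1/4 unlike.
Row 2: #(2,2)–#(2,3)= #(2,2)–#(3,3)= #(2,2)–+(3,1)≠ #(2,3)–#(3,3)=  → 1/4 unlike.
Row 3: +(3,0)–+(3,1)=  → 0/1 unlike.
Total adjacent occupied pairs: 15; unlike-type pairs: 6.

6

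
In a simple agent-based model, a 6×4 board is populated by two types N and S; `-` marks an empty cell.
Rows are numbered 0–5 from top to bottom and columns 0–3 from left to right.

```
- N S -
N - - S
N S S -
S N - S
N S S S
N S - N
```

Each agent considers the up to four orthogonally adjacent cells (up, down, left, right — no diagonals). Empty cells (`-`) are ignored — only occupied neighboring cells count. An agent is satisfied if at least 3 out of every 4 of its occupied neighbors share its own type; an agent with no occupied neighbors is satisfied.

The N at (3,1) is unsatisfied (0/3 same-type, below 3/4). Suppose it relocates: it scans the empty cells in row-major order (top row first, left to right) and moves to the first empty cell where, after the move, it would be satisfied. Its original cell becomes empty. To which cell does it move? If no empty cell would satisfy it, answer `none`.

Vacating (3,1). Empty cells in order:
  (0,0): 2/2 same-type → satisfied — stop here.

(0,0)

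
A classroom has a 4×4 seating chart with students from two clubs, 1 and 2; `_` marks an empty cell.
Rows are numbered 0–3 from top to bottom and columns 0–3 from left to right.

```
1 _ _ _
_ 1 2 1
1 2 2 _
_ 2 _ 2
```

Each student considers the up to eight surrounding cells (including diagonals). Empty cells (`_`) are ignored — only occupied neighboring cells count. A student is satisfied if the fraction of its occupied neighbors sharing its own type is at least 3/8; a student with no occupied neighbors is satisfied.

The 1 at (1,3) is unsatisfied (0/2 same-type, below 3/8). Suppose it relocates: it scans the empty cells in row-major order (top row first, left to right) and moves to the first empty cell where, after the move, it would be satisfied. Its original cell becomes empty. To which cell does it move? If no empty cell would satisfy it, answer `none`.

(0,1)

Vacating (1,3). Empty cells in order:
  (0,1): 2/3 same-type → satisfied — stop here.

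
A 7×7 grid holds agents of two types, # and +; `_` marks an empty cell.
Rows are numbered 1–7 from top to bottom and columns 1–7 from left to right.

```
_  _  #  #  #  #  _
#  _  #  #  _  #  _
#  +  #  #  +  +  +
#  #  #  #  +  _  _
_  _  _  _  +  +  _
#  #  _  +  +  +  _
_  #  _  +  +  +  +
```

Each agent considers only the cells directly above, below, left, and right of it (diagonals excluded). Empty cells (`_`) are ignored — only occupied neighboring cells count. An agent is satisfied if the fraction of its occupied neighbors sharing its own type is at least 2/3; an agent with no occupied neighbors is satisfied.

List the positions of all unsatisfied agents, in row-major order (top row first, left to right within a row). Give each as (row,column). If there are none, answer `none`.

(1,3)# 2/2 satisfied
(1,4)# 3/3 satisfied
(1,5)# 2/2 satisfied
(1,6)# 2/2 satisfied
(2,1)# 1/1 satisfied
(2,3)# 3/3 satisfied
(2,4)# 3/3 satisfied
(2,6)# 1/2 not
(3,1)# 2/3 satisfied
(3,2)+ 0/3 not
(3,3)# 3/4 satisfied
(3,4)# 3/4 satisfied
(3,5)+ 2/3 satisfied
(3,6)+ 2/3 satisfied
(3,7)+ 1/1 satisfied
(4,1)# 2/2 satisfied
(4,2)# 2/3 satisfied
(4,3)# 3/3 satisfied
(4,4)# 2/3 satisfied
(4,5)+ 2/3 satisfied
(5,5)+ 3/3 satisfied
(5,6)+ 2/2 satisfied
(6,1)# 1/1 satisfied
(6,2)# 2/2 satisfied
(6,4)+ 2/2 satisfied
(6,5)+ 4/4 satisfied
(6,6)+ 3/3 satisfied
(7,2)# 1/1 satisfied
(7,4)+ 2/2 satisfied
(7,5)+ 3/3 satisfied
(7,6)+ 3/3 satisfied
(7,7)+ 1/1 satisfied

(2,6), (3,2)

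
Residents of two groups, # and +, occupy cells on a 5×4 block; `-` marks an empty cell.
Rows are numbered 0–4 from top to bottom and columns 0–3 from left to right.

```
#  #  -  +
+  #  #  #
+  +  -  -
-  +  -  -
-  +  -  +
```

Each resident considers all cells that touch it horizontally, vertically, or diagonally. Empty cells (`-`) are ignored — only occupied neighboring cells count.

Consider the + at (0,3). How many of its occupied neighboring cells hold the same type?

0

Occupied neighbors of (0,3): (1,2)=#, (1,3)=#.
Same type (+): 0 of 2.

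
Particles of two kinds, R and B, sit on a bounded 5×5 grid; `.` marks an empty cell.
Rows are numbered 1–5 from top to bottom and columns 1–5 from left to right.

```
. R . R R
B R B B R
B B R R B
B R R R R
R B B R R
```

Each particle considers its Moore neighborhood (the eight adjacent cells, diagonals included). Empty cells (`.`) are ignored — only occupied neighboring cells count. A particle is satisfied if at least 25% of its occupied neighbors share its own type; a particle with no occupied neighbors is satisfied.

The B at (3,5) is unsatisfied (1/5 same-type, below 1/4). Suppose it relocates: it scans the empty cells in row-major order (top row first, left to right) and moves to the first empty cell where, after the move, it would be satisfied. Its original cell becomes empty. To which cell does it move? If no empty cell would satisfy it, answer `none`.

(1,1)

Vacating (3,5). Empty cells in order:
  (1,1): 1/3 same-type → satisfied — stop here.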